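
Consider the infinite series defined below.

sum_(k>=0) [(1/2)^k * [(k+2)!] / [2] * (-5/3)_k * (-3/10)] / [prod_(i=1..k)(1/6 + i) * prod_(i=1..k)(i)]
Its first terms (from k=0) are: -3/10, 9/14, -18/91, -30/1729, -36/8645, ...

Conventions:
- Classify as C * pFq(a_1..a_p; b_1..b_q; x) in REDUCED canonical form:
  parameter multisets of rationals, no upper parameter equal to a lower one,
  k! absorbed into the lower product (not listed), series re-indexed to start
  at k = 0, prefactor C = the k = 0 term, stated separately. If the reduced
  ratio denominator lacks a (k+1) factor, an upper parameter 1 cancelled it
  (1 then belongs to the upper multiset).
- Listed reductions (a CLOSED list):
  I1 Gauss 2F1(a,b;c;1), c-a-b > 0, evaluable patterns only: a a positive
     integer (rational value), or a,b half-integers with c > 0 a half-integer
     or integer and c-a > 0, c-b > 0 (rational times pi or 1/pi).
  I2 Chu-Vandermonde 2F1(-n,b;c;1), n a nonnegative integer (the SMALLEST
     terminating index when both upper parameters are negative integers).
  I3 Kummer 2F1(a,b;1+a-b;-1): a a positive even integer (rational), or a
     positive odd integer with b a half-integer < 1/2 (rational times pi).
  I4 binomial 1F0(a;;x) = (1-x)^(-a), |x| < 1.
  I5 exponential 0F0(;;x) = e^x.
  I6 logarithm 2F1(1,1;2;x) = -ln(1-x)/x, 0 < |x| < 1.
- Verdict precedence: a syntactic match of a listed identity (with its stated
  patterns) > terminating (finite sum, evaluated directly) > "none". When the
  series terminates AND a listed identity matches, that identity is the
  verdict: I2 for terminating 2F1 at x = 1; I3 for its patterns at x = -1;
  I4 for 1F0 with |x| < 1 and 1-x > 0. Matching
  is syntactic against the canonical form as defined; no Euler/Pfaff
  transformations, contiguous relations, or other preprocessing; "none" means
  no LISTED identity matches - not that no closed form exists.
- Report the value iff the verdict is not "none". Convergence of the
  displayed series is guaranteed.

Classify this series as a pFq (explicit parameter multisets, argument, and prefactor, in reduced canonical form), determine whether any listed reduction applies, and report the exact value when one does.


Classification (C = -3/10): 2F1 with upper {-5/3, 3}, lower {7/6}, argument x = 1/2. Verdict: no listed reduction: x = 1/2 and upper {-5/3, 3} fail every I1-I6 pattern.

Key step: with t_0 = -3/10, the product of the first k integers (C = -3/10) is k!.
Consecutive-term ratio: r(k) = (1/2) * (k-5/3) (k+3) / [(k+7/6) (k+1)] - rational; roots negated = parameters, x = (1/2), C = -3/10.


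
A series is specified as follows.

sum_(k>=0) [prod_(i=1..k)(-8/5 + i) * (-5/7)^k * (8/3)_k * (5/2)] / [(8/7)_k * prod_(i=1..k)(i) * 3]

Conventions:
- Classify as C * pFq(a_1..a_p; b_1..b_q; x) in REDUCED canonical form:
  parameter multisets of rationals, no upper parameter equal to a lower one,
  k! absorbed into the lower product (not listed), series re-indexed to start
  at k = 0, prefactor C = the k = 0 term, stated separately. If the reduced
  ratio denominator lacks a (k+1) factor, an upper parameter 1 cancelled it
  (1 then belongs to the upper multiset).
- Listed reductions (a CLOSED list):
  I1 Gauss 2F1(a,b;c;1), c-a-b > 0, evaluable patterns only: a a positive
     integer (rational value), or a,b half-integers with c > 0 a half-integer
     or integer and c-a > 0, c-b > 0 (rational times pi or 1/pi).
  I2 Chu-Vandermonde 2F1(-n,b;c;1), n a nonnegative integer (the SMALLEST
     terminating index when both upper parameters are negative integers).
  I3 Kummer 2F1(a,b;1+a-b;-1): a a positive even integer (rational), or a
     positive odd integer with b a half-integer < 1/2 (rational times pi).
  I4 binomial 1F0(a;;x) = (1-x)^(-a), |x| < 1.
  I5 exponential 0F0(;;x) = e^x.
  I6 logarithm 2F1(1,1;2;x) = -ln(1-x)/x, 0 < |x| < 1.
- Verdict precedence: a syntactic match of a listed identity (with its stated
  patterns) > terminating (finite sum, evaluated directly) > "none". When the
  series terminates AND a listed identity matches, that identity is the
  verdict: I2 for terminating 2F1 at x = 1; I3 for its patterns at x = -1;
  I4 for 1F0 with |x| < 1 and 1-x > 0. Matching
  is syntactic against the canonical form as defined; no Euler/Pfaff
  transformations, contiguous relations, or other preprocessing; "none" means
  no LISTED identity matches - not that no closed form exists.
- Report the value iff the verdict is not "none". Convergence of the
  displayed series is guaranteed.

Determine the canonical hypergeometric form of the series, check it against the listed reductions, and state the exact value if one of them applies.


Canonical form: C = 5/6 times 2F1 with upper {-3/5, 8/3}, lower {8/7}, x = -5/7. Verdict: none here - no I1-I6 shape fits x = -5/7 with lower {8/7}.

First insight: t_0 being 5/6, the running product (C = 5/6) telescopes to a rising factorial.
Adjacent-term ratio: r(k) = (-5/7) * (k-3/5) (k+8/3) / [(k+8/7) (k+1)] ; factor over Q: parameters, x = (-5/7), and C = 5/6.


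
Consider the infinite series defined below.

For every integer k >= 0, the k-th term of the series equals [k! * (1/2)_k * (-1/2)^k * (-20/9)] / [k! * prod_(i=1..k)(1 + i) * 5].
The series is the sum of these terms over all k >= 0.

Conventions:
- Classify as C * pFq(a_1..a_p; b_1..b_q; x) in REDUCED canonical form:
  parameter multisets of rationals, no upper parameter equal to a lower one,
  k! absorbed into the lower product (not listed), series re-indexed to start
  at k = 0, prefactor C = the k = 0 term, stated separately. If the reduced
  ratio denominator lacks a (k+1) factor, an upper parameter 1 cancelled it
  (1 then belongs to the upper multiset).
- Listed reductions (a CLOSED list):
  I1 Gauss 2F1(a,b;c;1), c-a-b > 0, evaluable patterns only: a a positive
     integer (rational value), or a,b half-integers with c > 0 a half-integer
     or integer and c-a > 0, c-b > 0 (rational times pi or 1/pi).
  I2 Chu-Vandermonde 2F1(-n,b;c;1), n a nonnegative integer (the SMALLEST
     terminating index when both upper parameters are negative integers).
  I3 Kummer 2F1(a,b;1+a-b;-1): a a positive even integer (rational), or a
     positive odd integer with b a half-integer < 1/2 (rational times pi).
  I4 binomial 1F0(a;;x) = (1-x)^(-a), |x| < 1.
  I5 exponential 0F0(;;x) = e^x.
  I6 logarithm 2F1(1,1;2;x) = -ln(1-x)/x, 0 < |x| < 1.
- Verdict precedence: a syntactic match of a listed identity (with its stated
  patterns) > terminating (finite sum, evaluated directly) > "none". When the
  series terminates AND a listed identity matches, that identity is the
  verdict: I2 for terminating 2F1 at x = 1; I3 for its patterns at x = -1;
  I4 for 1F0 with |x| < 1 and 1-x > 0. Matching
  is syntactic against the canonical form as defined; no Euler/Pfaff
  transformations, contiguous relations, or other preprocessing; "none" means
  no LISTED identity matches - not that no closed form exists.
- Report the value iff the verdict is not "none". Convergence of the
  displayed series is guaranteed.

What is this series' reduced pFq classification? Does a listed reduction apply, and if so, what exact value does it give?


The series (x = -1/2) is 2F1: upper {1/2, 1}, lower {2}, prefactor -4/9. Verdict: no listed reduction: x = -1/2 and upper {1/2, 1} fail every I1-I6 pattern.

The tell: with t_0 = -4/9, the lower running product (C = -4/9) is a rising factorial.
Ratio: r(k) = (-1/2) * (k+1/2) (k+1) / [(k+2) (k+1)] - rational in k, leading ratio (-1/2); with t_0 = -4/9, classification follows.


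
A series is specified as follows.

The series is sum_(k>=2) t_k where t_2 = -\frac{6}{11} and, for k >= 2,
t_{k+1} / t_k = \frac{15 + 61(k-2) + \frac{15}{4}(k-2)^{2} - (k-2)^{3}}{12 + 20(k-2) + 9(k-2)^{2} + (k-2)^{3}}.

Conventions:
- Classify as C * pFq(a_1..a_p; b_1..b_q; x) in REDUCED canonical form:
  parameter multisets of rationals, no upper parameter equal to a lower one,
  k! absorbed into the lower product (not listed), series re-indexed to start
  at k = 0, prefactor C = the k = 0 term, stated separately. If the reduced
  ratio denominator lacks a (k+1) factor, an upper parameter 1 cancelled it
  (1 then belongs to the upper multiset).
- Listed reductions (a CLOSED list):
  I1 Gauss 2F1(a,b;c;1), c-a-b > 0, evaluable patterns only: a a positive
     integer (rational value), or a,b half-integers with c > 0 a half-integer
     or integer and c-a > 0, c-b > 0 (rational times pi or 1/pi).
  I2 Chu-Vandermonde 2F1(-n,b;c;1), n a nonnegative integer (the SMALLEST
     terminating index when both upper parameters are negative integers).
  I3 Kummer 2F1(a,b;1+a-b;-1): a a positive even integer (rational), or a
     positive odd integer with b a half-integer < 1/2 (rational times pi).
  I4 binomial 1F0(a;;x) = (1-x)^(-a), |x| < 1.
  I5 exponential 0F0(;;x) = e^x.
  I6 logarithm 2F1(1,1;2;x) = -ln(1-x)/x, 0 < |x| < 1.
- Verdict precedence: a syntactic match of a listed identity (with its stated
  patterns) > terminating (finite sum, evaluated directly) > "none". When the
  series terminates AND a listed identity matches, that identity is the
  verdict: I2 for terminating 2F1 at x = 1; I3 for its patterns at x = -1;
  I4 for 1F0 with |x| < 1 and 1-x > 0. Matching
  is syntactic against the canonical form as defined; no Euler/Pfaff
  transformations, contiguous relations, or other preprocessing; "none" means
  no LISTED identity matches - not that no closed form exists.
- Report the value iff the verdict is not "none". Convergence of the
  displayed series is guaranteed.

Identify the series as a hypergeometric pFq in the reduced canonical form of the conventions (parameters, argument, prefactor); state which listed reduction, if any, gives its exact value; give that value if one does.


Key step: t_0 being -\frac{6}{11}, the parameter 6 appears in both the upper and lower lists and cancels.
Consecutive-term ratio: r(k) = -1 * (k-10) (k+\frac{1}{4}) / [(k+2) (k+1)] - poly over poly, x = -1 from leading terms; C = -\frac{6}{11} at k = 0.

At argument -1: a 2F1 with upper {-10, \frac{1}{4}}, lower {2}, scaled by C = -\frac{6}{11}. Verdict: terminating at k = 10: the factor (-10)_k kills every later term; summing the 11 survivors is exact. Value: -\frac{15239558187}{1476395008}.


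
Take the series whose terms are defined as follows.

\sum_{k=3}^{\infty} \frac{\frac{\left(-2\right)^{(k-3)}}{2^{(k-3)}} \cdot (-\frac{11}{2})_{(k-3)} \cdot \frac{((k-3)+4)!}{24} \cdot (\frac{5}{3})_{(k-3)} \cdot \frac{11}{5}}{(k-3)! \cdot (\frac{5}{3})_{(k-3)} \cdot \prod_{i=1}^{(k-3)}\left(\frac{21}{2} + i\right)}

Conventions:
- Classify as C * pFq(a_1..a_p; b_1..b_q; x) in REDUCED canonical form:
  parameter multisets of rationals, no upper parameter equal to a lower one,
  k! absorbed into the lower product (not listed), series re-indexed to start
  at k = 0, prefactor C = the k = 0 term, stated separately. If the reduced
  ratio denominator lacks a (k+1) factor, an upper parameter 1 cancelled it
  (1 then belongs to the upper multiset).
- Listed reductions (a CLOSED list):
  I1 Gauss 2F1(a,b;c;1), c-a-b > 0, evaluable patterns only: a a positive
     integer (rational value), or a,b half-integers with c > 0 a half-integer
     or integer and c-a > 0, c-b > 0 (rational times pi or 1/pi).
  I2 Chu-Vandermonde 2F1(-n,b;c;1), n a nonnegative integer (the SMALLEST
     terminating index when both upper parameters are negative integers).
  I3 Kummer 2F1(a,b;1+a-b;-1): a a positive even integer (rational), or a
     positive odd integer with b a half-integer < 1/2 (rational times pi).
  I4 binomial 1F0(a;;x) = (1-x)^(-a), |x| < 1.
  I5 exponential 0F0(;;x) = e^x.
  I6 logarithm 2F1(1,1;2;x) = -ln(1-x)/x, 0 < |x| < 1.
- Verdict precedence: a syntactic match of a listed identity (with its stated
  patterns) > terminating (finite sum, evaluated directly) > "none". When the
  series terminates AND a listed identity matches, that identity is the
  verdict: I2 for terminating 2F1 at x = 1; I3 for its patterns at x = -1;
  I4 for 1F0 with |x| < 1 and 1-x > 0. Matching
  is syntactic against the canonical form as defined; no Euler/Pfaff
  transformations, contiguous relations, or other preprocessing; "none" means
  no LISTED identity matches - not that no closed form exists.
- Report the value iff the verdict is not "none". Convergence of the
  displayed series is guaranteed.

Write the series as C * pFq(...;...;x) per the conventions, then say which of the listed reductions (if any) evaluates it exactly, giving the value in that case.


x = -1 here; the reduced form reads 2F1, upper {-\frac{11}{2}, 5}, lower {\frac{23}{2}}, C = \frac{11}{5}. Verdict: Kummer's theorem (I3) fires (x = -1; c = \frac{23}{2} equals 1+a-b for upper {-\frac{11}{2}, 5}: listed pattern). Value: \frac{96026931}{16777216} \cdot \pi.

Structural cue: t_0 being \frac{11}{5}, the parameter 5/3 appears in both the upper and lower lists and cancels.
Term ratio: r(k) = -1 * (k-\frac{11}{2}) (k+5) / [(k+\frac{23}{2}) (k+1)] - rational; roots negated = parameters, x = -1, C = \frac{11}{5}.


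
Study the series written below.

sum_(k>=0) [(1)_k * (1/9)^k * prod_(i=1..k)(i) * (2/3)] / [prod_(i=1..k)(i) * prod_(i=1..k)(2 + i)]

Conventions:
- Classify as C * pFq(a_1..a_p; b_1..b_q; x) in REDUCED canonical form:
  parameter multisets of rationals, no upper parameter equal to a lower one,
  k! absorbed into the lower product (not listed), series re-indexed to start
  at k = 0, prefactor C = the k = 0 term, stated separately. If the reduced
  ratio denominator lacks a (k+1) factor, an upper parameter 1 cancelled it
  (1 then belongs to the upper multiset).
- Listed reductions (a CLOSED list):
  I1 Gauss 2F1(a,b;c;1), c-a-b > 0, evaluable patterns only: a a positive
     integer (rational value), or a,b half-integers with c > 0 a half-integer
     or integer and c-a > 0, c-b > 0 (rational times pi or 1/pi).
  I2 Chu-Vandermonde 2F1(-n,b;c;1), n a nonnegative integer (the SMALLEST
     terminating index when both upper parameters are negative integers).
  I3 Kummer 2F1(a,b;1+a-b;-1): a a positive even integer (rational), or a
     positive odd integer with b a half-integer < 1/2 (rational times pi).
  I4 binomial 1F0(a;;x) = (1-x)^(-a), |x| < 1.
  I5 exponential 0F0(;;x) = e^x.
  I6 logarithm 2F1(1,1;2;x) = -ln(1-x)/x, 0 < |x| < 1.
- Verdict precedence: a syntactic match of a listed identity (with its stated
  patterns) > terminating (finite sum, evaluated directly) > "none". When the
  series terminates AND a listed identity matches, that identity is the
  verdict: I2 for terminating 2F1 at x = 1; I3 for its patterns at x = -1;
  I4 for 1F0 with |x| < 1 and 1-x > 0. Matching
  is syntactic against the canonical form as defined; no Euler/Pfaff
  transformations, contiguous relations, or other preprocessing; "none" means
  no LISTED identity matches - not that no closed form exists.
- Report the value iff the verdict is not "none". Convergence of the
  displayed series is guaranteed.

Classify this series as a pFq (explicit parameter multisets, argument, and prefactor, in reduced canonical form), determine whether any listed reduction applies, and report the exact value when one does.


First insight: with t_0 = 2/3, the product of the first k integers (C = 2/3, x = 1/9) is k!.
Step ratio: r(k) = (1/9) * (k+1) (k+1) / [(k+3) (k+1)] - rational in k. x = (1/9); t_0 = 2/3; negate the roots.

With C = 2/3: the canonical form is 2F1(1, 1; 3; 1/9). Verdict: none. No listed pattern accepts 2F1(1, 1; 3; 1/9).


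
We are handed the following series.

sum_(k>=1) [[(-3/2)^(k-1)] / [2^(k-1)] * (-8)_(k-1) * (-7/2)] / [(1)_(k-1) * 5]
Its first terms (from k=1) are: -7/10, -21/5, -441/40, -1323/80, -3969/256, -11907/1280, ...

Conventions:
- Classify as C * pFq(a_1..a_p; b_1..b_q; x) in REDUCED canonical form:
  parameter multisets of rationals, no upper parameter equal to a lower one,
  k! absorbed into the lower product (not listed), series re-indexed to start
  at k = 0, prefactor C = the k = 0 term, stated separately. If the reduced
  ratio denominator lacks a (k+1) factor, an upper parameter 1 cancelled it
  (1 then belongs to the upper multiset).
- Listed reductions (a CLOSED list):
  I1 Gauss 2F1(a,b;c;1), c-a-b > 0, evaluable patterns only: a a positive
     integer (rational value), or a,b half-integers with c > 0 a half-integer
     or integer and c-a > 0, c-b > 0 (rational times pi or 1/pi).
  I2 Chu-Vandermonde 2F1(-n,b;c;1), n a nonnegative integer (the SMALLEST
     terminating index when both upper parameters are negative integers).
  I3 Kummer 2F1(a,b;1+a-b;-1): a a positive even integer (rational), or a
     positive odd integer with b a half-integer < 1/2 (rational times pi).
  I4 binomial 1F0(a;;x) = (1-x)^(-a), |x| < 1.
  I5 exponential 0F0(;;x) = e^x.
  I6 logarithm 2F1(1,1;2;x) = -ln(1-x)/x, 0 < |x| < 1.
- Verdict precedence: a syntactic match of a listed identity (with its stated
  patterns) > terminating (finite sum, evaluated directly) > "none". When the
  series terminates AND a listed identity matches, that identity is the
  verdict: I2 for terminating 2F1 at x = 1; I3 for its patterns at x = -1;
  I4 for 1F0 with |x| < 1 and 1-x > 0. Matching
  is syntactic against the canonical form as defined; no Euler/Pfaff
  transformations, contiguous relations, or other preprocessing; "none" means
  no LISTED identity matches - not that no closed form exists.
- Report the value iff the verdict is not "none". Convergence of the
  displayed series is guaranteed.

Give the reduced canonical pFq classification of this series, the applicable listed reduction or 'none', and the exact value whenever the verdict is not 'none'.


At argument -3/4: a 1F0 with upper {-8}, lower {-}, scaled by C = -7/10. Verdict (x = -3/4): the binomial series (I4) applies (the 1F0 binomial series: exponent 8, x = -3/4). Sum: -40353607/655360.

Key observation: t_0 = -7/10 here, and (1)_k (prefactor -7/10) is k! itself.
Ratio: r(k) = (-3/4) * (k-8) / [(k+1)] - rational in k, leading ratio (-3/4); with t_0 = -7/10, classification follows.


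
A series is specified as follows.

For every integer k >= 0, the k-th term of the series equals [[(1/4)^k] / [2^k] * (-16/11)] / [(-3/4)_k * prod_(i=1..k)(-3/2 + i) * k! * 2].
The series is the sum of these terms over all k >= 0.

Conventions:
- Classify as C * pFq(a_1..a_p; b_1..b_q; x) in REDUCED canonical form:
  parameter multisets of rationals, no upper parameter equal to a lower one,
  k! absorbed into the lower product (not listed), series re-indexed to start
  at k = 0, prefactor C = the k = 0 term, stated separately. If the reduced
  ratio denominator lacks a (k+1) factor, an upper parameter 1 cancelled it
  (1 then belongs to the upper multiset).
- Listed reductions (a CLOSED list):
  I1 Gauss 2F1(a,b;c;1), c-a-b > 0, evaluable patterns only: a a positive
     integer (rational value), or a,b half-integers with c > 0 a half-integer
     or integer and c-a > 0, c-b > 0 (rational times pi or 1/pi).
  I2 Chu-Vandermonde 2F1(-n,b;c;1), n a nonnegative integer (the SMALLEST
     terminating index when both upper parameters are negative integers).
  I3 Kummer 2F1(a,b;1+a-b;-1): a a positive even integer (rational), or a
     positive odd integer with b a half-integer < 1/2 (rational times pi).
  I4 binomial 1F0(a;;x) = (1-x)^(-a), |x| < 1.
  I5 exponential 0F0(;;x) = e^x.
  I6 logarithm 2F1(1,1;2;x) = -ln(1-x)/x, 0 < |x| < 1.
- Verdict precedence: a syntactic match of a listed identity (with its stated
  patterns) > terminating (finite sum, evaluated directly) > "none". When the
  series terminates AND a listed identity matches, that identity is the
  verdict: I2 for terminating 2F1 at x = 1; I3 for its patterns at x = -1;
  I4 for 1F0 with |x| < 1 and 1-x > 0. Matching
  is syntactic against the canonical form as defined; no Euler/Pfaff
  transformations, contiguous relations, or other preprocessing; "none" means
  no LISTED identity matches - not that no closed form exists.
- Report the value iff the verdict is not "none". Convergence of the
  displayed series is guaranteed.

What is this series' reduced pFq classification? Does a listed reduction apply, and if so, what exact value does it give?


At argument 1/8: a 0F2 with upper {-}, lower {-3/4, -1/2}, scaled by C = -8/11. Verdict: none - this 0F2 at x = 1/8 matches no listed pattern, and upper {-} holds no stopper.

Key observation: x = (1/8) and the lower running product (C = -8/11, x = 1/8) is a rising factorial.
Consecutive-term ratio: r(k) = (1/8) * 1 / [(k-3/4) (k-1/2) (k+1)] - rational; roots negated = parameters, x = (1/8), C = -8/11.


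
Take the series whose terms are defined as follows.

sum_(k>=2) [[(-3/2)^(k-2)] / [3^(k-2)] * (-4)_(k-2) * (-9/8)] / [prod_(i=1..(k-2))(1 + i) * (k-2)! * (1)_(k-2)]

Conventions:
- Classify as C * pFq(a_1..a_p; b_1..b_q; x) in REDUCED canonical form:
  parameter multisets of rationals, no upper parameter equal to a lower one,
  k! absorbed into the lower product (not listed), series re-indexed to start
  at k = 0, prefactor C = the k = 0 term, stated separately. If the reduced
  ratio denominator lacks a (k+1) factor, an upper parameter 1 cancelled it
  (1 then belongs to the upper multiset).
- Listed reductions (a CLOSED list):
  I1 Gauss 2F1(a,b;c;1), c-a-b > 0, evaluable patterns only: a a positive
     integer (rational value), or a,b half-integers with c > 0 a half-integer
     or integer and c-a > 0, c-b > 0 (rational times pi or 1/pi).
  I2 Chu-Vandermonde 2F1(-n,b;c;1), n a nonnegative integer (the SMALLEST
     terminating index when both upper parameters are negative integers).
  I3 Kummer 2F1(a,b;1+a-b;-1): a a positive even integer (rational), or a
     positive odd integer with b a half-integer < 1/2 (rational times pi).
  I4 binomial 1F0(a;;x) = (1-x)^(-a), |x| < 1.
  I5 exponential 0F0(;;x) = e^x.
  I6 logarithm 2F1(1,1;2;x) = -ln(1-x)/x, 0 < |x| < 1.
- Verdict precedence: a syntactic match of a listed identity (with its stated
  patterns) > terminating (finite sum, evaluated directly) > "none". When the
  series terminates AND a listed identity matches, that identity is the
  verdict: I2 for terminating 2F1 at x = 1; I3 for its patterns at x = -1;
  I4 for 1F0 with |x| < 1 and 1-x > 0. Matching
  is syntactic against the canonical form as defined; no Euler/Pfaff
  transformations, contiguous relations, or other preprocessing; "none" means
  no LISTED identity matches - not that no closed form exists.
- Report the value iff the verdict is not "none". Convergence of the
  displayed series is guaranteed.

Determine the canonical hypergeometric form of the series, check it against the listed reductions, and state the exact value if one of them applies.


The series (x = -1/2) is 1F2: upper {-4}, lower {1, 2}, prefactor -9/8. Verdict: terminating (-4 upstairs). 5 nonzero terms in all; added directly. Value: -98081/40960.

First insight: t_0 = -9/8 here, and the lower running product (C = -9/8, x = -1/2) is a rising factorial.
Term ratio: r(k) = (-1/2) * (k-4) / [(k+1) (k+2) (k+1)] - poly over poly, x = (-1/2) from leading terms; C = -9/8 at k = 0.


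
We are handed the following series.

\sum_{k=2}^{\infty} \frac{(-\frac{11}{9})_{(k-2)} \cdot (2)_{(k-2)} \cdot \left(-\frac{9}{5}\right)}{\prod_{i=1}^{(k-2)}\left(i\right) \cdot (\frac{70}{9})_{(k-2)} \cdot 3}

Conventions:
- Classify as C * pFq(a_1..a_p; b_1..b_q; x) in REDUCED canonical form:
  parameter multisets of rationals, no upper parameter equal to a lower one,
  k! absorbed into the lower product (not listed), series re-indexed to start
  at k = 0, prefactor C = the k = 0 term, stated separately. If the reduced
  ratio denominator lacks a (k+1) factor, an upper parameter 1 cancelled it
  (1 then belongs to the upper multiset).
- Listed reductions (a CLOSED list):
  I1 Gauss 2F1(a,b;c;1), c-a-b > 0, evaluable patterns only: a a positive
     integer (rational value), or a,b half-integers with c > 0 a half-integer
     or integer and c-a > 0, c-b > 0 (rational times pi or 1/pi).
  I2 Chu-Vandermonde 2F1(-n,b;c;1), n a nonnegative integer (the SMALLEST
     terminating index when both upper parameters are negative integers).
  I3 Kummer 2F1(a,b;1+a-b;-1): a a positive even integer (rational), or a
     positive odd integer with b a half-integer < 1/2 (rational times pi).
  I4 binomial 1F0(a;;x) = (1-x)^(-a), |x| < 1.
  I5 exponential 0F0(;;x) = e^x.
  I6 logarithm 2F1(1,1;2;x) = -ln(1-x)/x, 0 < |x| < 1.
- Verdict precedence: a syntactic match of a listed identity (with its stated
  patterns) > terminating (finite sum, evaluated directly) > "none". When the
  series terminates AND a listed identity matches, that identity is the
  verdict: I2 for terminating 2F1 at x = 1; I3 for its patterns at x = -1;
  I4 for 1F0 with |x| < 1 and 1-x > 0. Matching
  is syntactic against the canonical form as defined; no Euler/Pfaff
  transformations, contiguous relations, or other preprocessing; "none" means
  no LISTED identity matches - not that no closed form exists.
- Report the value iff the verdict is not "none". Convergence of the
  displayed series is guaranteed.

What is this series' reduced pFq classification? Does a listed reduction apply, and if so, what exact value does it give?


Classification (C = -\frac{3}{5}): 2F1 with upper {-\frac{11}{9}, 2}, lower {\frac{70}{9}}, argument x = 1. Verdict (x = 1): Gauss's theorem (I1) applies (x = 1: the Gamma ratio telescopes since c-a-b = 7 > 0 and a = 2 in Z>0). Hence: -\frac{793}{1890}.

Structural cue: x = 1 and the constant factors (C = -3/5) combine into one prefactor.
Term ratio: r(k) = 1 * (k-\frac{11}{9}) (k+2) / [(k+\frac{70}{9}) (k+1)] - rational; roots negated = parameters, x = 1, C = -\frac{3}{5}.


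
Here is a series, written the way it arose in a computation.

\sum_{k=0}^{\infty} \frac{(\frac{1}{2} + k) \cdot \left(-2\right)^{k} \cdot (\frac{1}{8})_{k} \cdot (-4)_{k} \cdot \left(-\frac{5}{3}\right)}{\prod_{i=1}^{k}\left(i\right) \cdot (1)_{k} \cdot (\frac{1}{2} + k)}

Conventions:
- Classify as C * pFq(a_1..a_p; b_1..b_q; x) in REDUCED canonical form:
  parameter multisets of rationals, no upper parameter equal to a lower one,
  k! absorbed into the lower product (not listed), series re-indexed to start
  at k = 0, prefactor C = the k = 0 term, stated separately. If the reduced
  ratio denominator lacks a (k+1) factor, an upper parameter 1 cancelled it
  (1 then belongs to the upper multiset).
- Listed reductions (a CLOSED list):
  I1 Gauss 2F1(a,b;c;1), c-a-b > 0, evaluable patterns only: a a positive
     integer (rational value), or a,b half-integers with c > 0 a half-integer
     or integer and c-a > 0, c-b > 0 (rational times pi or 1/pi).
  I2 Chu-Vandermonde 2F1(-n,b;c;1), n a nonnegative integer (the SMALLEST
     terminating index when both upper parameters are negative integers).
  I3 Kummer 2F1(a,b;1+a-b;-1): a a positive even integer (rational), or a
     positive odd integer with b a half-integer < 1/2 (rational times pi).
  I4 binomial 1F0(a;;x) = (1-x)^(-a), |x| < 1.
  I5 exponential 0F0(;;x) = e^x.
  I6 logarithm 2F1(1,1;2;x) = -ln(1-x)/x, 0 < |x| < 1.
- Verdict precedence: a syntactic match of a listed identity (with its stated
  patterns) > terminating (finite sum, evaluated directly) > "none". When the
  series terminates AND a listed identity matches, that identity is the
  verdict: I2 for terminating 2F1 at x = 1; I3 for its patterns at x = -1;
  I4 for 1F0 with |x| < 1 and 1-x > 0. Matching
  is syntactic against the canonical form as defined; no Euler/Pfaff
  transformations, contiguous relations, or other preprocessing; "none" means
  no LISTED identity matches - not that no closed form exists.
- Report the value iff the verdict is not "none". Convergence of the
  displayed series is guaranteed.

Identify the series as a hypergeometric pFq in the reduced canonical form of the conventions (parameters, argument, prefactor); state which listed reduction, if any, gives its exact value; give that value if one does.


Prefactor -\frac{5}{3}, argument -2: 2F1 with upper {-4, \frac{1}{8}} over lower {1}. Verdict: terminating (-4 upstairs). 5 nonzero terms in all; added directly. Exact value: -\frac{60455}{6144}.

The tell: t_0 = -\frac{5}{3} here, and striking the common factor k + 1/2 reduces the term (prefactor -5/3).
Ratio: r(k) = -2 * (k-4) (k+\frac{1}{8}) / [(k+1) (k+1)] - rational; roots negated = parameters, x = -2, C = -\frac{5}{3}.


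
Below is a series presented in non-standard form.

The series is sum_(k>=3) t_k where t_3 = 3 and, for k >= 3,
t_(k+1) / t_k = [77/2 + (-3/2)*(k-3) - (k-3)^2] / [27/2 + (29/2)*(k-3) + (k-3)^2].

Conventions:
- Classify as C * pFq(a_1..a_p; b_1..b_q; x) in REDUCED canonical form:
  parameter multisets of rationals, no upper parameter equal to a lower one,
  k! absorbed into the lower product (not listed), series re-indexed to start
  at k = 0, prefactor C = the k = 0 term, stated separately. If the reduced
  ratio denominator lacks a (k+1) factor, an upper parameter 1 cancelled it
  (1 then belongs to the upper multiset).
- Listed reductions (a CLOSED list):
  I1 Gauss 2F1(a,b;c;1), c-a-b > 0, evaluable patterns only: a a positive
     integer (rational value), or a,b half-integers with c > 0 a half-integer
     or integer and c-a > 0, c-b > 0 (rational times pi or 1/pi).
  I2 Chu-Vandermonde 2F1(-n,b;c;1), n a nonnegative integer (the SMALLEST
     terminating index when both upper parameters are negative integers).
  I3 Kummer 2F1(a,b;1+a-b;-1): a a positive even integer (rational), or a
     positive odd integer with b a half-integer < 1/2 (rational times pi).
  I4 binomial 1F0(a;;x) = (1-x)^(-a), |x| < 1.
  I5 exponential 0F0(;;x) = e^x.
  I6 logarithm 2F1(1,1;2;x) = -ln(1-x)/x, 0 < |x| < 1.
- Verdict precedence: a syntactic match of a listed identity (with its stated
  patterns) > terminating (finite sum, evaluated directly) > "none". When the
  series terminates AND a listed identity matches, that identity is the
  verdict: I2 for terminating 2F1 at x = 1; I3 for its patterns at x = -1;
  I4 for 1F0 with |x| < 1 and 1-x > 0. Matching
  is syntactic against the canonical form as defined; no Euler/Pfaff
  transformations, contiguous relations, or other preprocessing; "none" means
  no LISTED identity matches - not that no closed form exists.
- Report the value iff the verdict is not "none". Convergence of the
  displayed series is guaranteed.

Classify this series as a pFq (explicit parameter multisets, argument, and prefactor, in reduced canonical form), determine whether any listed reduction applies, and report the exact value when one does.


At argument -1: a 2F1 with upper {-11/2, 7}, lower {27/2}, scaled by C = 3. Verdict: the Kummer evaluation I3 applies (x = -1; c = 27/2 equals 1+a-b for upper {-11/2, 7}: listed pattern). Value: (2788660875/268435456) * pi.

First insight: with t_0 = 3, factor the ratio over Q (prefactor 3): negated roots = parameters.
Consecutive-term ratio: r(k) = (-1) * (k-11/2) (k+7) / [(k+27/2) (k+1)] - poly over poly, x = (-1) from leading terms; C = 3 at k = 0.


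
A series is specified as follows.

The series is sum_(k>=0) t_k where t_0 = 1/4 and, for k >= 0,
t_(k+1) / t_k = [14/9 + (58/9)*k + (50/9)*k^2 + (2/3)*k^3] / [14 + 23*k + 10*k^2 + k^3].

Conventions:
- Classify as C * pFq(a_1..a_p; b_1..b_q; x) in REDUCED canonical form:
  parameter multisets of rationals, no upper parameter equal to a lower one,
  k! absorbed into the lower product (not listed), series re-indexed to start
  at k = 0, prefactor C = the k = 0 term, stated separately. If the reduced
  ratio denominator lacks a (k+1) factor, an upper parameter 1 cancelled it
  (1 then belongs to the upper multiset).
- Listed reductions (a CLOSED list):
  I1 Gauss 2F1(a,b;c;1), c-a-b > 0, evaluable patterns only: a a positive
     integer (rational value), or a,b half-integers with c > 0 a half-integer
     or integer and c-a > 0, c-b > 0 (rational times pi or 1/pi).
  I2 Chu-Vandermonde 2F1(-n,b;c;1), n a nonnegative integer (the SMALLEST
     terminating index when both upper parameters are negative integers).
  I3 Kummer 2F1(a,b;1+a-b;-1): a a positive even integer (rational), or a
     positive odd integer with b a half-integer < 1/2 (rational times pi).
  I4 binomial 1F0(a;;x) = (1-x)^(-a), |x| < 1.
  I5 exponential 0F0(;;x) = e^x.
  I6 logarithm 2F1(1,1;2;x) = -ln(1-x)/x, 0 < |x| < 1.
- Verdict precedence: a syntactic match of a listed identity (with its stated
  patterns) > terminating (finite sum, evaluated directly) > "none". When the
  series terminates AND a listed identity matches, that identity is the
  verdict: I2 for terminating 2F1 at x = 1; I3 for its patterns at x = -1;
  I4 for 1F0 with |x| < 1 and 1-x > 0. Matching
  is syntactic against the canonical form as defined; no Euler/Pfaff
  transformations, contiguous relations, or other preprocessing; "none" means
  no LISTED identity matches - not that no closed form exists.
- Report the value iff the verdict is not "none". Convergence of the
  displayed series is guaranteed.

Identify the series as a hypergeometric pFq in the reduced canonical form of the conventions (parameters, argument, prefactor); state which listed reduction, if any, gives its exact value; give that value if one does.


First insight: from the first term 1/4: roots of the ratio polynomials (C = 1/4) are the negated parameters.
Adjacent-term ratio: r(k) = (2/3) * (k+1/3) (k+1) / [(k+2) (k+1)] ; factor over Q: parameters, x = (2/3), and C = 1/4.

Prefactor 1/4, argument 2/3: 2F1 with upper {1/3, 1} over lower {2}. Verdict: none here - no I1-I6 shape fits x = 2/3 with lower {2}.


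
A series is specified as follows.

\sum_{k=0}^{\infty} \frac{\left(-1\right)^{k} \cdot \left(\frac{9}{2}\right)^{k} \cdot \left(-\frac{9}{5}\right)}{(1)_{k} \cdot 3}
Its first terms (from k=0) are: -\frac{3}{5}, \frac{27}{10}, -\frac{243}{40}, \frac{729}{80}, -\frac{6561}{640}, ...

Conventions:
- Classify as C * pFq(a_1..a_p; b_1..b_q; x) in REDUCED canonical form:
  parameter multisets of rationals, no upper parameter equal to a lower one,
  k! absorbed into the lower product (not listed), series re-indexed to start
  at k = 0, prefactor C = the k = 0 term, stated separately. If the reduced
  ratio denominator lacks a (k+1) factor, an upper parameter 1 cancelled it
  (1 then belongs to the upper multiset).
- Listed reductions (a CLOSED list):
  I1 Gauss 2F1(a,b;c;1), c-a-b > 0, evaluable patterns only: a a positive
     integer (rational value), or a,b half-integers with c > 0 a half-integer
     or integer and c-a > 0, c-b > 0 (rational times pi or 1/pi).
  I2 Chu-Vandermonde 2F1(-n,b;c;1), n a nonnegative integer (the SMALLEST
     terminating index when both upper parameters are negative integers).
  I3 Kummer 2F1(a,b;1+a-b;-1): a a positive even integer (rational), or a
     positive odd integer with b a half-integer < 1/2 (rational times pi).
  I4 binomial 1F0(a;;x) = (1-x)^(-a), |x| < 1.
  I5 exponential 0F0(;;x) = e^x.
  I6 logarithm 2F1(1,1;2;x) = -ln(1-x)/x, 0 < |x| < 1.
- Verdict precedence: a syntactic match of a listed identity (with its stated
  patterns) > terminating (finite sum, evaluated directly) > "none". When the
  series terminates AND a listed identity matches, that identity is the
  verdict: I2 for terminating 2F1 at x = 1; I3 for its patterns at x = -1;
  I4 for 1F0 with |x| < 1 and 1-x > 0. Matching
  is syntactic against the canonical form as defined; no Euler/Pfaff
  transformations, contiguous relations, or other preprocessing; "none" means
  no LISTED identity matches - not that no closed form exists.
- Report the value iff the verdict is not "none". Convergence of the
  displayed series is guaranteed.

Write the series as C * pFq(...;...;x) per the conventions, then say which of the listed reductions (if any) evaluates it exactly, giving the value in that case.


x = -\frac{9}{2} here; the reduced form reads 0F0, upper {-}, lower {-}, C = -\frac{3}{5}. Verdict (x = -\frac{9}{2}): exponential (I5) applies (the 0F0 exponential series at x = -\frac{9}{2}). Its exact value is \left(-\frac{3}{5}\right) \cdot e^{-\frac{9}{2}}.

Structural cue: from the first term -\frac{3}{5}: (1)_k (C = -3/5) is k! itself.
Adjacent-term ratio: r(k) = -\frac{9}{2} * 1 / [(k+1)] - rational in k, leading ratio -\frac{9}{2}; with t_0 = -\frac{3}{5}, classification follows.


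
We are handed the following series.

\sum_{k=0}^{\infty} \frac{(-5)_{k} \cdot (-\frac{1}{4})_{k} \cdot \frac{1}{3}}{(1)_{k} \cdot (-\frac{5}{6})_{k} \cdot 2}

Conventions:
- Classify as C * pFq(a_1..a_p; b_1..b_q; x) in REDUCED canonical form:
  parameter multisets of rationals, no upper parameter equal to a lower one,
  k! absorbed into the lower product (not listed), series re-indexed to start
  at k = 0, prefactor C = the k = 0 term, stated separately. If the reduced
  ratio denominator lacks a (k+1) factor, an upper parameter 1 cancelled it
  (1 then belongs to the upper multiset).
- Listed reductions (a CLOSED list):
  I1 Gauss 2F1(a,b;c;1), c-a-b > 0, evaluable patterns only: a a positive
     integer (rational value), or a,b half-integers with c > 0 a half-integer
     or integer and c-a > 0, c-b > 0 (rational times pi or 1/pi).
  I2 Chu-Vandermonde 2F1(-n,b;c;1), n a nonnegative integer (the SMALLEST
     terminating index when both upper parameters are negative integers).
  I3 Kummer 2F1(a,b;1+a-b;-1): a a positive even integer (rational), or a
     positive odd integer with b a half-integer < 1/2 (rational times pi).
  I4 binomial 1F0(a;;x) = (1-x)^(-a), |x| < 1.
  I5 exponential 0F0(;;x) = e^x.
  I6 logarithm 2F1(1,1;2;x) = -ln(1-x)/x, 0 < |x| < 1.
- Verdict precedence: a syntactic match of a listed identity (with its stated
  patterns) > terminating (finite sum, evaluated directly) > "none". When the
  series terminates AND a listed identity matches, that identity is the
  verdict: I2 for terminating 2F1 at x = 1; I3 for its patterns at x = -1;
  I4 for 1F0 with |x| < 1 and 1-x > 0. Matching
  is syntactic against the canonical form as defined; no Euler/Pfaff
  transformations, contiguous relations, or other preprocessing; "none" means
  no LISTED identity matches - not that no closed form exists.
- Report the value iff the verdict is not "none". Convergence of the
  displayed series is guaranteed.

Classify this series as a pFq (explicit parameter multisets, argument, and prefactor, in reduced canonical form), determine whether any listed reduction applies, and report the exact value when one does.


The series (x = 1) is 2F1: upper {-5, -\frac{1}{4}}, lower {-\frac{5}{6}}, prefactor \frac{1}{6}. Verdict: this is Chu-Vandermonde (I2) (terminating 2F1 at x = 1 with n = 5, b = -1/4, c = -\frac{5}{6}). Its exact value is \frac{20213}{47424}.

Key step: t_0 = \frac{1}{6} here, and (1)_k (prefactor 1/6) is k! itself.
Ratio: r(k) = 1 * (k-5) (k-\frac{1}{4}) / [(k-\frac{5}{6}) (k+1)] ; factor over Q: parameters, x = 1, and C = \frac{1}{6}.


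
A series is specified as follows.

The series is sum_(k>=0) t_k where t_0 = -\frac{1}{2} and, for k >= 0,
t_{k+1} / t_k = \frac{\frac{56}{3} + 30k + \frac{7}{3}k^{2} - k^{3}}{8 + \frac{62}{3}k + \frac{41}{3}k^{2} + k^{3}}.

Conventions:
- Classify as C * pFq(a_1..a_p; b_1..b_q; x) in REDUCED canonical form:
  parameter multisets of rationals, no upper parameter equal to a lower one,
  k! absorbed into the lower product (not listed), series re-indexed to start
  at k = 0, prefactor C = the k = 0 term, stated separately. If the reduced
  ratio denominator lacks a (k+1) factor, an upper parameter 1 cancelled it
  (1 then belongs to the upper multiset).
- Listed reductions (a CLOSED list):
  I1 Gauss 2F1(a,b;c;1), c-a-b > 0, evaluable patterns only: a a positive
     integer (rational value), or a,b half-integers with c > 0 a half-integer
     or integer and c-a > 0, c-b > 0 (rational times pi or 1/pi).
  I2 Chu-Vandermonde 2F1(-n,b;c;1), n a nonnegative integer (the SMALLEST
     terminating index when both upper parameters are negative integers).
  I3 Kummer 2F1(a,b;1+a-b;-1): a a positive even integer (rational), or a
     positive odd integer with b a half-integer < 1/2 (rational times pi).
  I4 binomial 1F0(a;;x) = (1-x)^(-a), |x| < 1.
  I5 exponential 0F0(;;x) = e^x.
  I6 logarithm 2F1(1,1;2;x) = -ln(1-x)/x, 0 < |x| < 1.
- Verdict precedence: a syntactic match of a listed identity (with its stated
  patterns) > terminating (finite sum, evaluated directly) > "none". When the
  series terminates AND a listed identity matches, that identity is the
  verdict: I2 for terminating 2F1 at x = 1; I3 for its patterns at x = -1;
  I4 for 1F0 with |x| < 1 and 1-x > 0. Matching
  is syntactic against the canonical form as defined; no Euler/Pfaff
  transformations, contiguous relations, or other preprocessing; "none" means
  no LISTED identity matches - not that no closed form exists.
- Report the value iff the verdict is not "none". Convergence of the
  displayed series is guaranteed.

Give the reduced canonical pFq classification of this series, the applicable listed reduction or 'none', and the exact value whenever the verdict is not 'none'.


x = -1 here; the reduced form reads 2F1, upper {-7, 4}, lower {12}, C = -\frac{1}{2}. Verdict: the Kummer evaluation I3 applies (x = -1; c = 12 equals 1+a-b for upper {-7, 4}: listed pattern). Value: -\frac{55}{12}.

First insight: from the first term -\frac{1}{2}: factor the ratio over Q (C = -1/2, x = -1): negated roots = parameters.
Ratio: r(k) = -1 * (k-7) (k+4) / [(k+12) (k+1)] - rational; roots negated = parameters, x = -1, C = -\frac{1}{2}.
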